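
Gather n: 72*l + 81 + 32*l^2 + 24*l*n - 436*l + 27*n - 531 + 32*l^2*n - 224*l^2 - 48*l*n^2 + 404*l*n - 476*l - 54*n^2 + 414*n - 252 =-192*l^2 - 840*l + n^2*(-48*l - 54) + n*(32*l^2 + 428*l + 441) - 702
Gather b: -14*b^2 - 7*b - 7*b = -14*b^2 - 14*b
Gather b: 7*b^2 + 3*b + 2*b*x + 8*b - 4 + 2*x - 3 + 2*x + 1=7*b^2 + b*(2*x + 11) + 4*x - 6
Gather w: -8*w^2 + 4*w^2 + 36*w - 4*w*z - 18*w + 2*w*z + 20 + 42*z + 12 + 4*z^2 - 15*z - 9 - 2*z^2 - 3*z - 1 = -4*w^2 + w*(18 - 2*z) + 2*z^2 + 24*z + 22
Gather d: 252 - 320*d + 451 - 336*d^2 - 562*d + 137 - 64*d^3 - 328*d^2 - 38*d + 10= -64*d^3 - 664*d^2 - 920*d + 850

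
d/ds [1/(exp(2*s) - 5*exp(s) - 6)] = (5 - 2*exp(s))*exp(s)/(-exp(2*s) + 5*exp(s) + 6)^2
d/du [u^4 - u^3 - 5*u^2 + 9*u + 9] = 4*u^3 - 3*u^2 - 10*u + 9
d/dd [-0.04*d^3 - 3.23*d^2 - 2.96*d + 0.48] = -0.12*d^2 - 6.46*d - 2.96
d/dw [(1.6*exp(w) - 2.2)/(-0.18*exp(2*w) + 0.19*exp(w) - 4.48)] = (0.288*exp(2*w) - 0.792*exp(w) - 6.75)*exp(w)/(0.0324*exp(4*w) - 0.0684*exp(3*w) + 1.6489*exp(2*w) - 1.7024*exp(w) + 20.0704)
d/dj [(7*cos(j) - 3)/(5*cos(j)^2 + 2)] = (35*cos(j)^2 - 30*cos(j) - 14)*sin(j)/(5*sin(j)^2 - 7)^2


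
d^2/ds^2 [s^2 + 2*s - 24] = 2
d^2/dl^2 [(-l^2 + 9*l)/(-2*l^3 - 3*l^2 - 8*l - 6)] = 2*(4*l^6 - 108*l^5 - 210*l^4 - 45*l^3 + 594*l^2 + 486*l + 468)/(8*l^9 + 36*l^8 + 150*l^7 + 387*l^6 + 816*l^5 + 1314*l^4 + 1592*l^3 + 1476*l^2 + 864*l + 216)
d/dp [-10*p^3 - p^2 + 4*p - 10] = -30*p^2 - 2*p + 4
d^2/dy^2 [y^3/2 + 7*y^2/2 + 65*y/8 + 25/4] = 3*y + 7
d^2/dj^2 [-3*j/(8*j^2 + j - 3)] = 6*(-j*(16*j + 1)^2 + (24*j + 1)*(8*j^2 + j - 3))/(8*j^2 + j - 3)^3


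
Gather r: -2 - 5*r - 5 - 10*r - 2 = -15*r - 9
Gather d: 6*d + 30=6*d + 30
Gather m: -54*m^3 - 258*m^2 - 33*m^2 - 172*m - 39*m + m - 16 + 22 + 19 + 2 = -54*m^3 - 291*m^2 - 210*m + 27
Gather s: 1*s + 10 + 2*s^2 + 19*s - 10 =2*s^2 + 20*s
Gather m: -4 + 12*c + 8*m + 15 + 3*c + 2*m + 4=15*c + 10*m + 15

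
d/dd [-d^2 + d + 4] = 1 - 2*d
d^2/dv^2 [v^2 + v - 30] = 2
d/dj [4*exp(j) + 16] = 4*exp(j)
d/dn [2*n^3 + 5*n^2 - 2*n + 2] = 6*n^2 + 10*n - 2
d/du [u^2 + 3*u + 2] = 2*u + 3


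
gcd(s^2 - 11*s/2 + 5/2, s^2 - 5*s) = s - 5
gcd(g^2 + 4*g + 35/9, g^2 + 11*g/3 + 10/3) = g + 5/3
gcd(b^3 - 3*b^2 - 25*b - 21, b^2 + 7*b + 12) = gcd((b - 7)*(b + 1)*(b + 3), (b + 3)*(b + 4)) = b + 3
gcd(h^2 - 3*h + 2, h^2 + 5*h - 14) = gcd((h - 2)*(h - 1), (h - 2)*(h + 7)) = h - 2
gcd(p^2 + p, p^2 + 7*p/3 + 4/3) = p + 1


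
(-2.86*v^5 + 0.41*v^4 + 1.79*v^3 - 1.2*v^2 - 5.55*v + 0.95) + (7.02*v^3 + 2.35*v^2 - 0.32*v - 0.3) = -2.86*v^5 + 0.41*v^4 + 8.81*v^3 + 1.15*v^2 - 5.87*v + 0.65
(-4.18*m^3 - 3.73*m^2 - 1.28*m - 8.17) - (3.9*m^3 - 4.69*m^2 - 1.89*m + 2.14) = -8.08*m^3 + 0.96*m^2 + 0.61*m - 10.31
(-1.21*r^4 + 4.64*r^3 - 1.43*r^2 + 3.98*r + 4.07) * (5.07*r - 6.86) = -6.1347*r^5 + 31.8254*r^4 - 39.0805*r^3 + 29.9884*r^2 - 6.6679*r - 27.9202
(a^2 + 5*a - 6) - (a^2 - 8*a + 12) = 13*a - 18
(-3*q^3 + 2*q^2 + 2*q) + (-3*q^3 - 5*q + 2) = -6*q^3 + 2*q^2 - 3*q + 2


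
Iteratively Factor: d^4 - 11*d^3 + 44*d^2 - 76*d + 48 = (d - 3)*(d^3 - 8*d^2 + 20*d - 16) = (d - 3)*(d - 2)*(d^2 - 6*d + 8) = (d - 3)*(d - 2)^2*(d - 4)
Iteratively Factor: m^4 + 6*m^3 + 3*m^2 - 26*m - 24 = (m + 3)*(m^3 + 3*m^2 - 6*m - 8) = (m + 3)*(m + 4)*(m^2 - m - 2) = (m + 1)*(m + 3)*(m + 4)*(m - 2)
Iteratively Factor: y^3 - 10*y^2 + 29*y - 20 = (y - 1)*(y^2 - 9*y + 20) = (y - 4)*(y - 1)*(y - 5)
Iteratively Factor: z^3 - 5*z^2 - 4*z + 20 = (z - 2)*(z^2 - 3*z - 10) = (z - 5)*(z - 2)*(z + 2)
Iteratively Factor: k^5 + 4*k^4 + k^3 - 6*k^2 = (k - 1)*(k^4 + 5*k^3 + 6*k^2) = k*(k - 1)*(k^3 + 5*k^2 + 6*k) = k*(k - 1)*(k + 2)*(k^2 + 3*k) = k^2*(k - 1)*(k + 2)*(k + 3)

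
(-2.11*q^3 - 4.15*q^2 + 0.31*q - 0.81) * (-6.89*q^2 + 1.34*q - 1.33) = 14.5379*q^5 + 25.7661*q^4 - 4.8906*q^3 + 11.5158*q^2 - 1.4977*q + 1.0773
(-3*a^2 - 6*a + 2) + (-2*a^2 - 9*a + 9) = -5*a^2 - 15*a + 11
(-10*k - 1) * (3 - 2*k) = 20*k^2 - 28*k - 3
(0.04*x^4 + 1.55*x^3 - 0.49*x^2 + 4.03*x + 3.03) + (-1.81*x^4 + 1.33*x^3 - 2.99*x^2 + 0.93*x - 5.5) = -1.77*x^4 + 2.88*x^3 - 3.48*x^2 + 4.96*x - 2.47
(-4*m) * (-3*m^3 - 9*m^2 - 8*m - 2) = 12*m^4 + 36*m^3 + 32*m^2 + 8*m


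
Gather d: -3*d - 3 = -3*d - 3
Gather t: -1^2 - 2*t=-2*t - 1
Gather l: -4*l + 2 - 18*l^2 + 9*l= -18*l^2 + 5*l + 2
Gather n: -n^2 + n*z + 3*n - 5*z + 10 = -n^2 + n*(z + 3) - 5*z + 10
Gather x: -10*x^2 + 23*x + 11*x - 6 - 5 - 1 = -10*x^2 + 34*x - 12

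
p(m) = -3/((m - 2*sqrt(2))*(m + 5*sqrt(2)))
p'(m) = 3/((m - 2*sqrt(2))*(m + 5*sqrt(2))^2) + 3/((m - 2*sqrt(2))^2*(m + 5*sqrt(2)))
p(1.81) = 0.33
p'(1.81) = 0.29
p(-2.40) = 0.12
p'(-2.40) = 0.00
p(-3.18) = 0.13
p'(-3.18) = -0.01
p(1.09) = 0.21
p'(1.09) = 0.10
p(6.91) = -0.05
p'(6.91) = 0.02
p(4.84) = -0.13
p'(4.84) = 0.07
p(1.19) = 0.22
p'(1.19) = 0.11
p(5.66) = -0.08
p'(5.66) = 0.04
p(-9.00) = -0.13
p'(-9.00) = -0.08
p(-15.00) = -0.02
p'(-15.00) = 0.00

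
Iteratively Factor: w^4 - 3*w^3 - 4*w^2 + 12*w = (w - 3)*(w^3 - 4*w) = (w - 3)*(w + 2)*(w^2 - 2*w) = (w - 3)*(w - 2)*(w + 2)*(w)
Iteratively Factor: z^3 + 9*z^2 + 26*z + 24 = (z + 4)*(z^2 + 5*z + 6) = (z + 2)*(z + 4)*(z + 3)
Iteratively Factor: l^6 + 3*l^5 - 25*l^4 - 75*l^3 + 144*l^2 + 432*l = (l + 4)*(l^5 - l^4 - 21*l^3 + 9*l^2 + 108*l) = (l - 4)*(l + 4)*(l^4 + 3*l^3 - 9*l^2 - 27*l) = (l - 4)*(l - 3)*(l + 4)*(l^3 + 6*l^2 + 9*l) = (l - 4)*(l - 3)*(l + 3)*(l + 4)*(l^2 + 3*l) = l*(l - 4)*(l - 3)*(l + 3)*(l + 4)*(l + 3)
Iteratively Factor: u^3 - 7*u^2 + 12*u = (u - 3)*(u^2 - 4*u) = (u - 4)*(u - 3)*(u)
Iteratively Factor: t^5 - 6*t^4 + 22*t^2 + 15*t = (t - 5)*(t^4 - t^3 - 5*t^2 - 3*t) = (t - 5)*(t + 1)*(t^3 - 2*t^2 - 3*t) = t*(t - 5)*(t + 1)*(t^2 - 2*t - 3) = t*(t - 5)*(t - 3)*(t + 1)*(t + 1)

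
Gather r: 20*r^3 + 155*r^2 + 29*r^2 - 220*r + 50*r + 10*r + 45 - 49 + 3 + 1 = 20*r^3 + 184*r^2 - 160*r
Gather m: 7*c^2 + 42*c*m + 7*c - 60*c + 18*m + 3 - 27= 7*c^2 - 53*c + m*(42*c + 18) - 24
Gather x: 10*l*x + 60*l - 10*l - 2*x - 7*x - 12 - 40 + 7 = 50*l + x*(10*l - 9) - 45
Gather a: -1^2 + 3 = 2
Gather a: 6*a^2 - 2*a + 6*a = 6*a^2 + 4*a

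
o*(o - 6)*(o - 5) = o^3 - 11*o^2 + 30*o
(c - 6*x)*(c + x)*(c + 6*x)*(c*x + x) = c^4*x + c^3*x^2 + c^3*x - 36*c^2*x^3 + c^2*x^2 - 36*c*x^4 - 36*c*x^3 - 36*x^4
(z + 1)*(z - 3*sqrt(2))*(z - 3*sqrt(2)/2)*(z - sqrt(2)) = z^4 - 11*sqrt(2)*z^3/2 + z^3 - 11*sqrt(2)*z^2/2 + 18*z^2 - 9*sqrt(2)*z + 18*z - 9*sqrt(2)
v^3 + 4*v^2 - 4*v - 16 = (v - 2)*(v + 2)*(v + 4)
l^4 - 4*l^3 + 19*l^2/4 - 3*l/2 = l*(l - 2)*(l - 3/2)*(l - 1/2)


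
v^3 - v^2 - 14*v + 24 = (v - 3)*(v - 2)*(v + 4)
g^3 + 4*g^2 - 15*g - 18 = (g - 3)*(g + 1)*(g + 6)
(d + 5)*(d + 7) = d^2 + 12*d + 35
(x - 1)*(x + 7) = x^2 + 6*x - 7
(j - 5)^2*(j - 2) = j^3 - 12*j^2 + 45*j - 50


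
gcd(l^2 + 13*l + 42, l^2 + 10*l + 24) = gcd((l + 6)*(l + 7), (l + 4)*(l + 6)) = l + 6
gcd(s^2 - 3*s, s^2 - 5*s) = s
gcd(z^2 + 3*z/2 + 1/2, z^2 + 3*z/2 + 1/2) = z^2 + 3*z/2 + 1/2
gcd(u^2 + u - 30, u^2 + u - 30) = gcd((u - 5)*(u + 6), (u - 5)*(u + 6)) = u^2 + u - 30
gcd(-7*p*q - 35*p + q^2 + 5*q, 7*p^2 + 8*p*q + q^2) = 1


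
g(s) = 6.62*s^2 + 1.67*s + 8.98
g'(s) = 13.24*s + 1.67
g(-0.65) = 10.69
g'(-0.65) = -6.94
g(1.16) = 19.83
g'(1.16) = 17.03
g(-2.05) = 33.38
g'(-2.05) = -25.47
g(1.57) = 27.92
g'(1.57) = 22.46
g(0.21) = 9.62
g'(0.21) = 4.45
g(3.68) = 104.78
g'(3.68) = 50.39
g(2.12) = 42.27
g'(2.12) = 29.74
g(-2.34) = 41.32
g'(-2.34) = -29.31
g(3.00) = 73.57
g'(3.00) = 41.39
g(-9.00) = 530.17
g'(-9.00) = -117.49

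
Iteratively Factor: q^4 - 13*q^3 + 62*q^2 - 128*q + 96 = (q - 3)*(q^3 - 10*q^2 + 32*q - 32) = (q - 4)*(q - 3)*(q^2 - 6*q + 8) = (q - 4)*(q - 3)*(q - 2)*(q - 4)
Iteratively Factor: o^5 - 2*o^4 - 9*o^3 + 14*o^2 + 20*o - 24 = (o + 2)*(o^4 - 4*o^3 - o^2 + 16*o - 12) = (o - 1)*(o + 2)*(o^3 - 3*o^2 - 4*o + 12) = (o - 2)*(o - 1)*(o + 2)*(o^2 - o - 6) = (o - 2)*(o - 1)*(o + 2)^2*(o - 3)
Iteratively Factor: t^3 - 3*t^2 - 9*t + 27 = (t - 3)*(t^2 - 9) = (t - 3)*(t + 3)*(t - 3)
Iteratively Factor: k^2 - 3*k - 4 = (k - 4)*(k + 1)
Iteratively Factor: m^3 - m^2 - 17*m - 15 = (m + 3)*(m^2 - 4*m - 5) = (m + 1)*(m + 3)*(m - 5)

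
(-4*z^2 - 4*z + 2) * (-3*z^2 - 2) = 12*z^4 + 12*z^3 + 2*z^2 + 8*z - 4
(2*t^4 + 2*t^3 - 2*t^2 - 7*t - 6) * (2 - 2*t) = -4*t^5 + 8*t^3 + 10*t^2 - 2*t - 12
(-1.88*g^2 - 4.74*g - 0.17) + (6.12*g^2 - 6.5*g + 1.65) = 4.24*g^2 - 11.24*g + 1.48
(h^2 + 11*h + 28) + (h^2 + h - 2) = 2*h^2 + 12*h + 26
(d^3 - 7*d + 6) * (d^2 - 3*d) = d^5 - 3*d^4 - 7*d^3 + 27*d^2 - 18*d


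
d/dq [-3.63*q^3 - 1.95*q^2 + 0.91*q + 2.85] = -10.89*q^2 - 3.9*q + 0.91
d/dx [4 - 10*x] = -10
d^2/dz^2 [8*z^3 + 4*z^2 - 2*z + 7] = 48*z + 8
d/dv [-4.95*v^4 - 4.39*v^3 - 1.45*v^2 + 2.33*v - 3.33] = -19.8*v^3 - 13.17*v^2 - 2.9*v + 2.33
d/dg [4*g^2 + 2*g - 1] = 8*g + 2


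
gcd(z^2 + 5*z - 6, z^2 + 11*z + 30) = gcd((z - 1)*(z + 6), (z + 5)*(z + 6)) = z + 6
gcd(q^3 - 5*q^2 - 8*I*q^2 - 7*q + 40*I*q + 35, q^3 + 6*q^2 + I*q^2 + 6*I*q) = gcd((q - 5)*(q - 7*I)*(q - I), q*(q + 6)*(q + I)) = 1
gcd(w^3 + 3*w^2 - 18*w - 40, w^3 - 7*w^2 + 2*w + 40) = w^2 - 2*w - 8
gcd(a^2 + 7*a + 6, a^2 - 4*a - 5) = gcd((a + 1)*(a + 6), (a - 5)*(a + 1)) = a + 1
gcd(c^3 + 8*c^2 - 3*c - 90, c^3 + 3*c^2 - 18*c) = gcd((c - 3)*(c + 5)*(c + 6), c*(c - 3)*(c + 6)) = c^2 + 3*c - 18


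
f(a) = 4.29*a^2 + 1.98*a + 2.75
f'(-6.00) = -49.50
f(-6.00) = 145.31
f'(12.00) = 104.94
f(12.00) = 644.27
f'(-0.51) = -2.40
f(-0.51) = 2.86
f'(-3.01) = -23.85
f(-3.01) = 35.66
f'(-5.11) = -41.86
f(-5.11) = 104.65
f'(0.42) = 5.58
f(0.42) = 4.34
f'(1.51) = 14.94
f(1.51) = 15.52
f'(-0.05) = 1.55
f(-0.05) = 2.66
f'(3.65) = 33.30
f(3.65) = 67.13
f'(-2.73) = -21.44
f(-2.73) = 29.32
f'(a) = 8.58*a + 1.98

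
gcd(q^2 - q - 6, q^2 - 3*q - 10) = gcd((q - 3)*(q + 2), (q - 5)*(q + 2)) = q + 2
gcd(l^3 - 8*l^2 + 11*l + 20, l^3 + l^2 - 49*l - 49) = l + 1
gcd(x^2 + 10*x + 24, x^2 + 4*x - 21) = 1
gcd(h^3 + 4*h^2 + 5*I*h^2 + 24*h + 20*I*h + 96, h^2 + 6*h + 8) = h + 4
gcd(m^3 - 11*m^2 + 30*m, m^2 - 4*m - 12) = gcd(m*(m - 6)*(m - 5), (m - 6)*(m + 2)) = m - 6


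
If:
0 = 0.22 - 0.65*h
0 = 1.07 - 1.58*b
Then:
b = 0.68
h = 0.34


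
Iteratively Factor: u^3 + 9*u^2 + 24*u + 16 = (u + 4)*(u^2 + 5*u + 4) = (u + 4)^2*(u + 1)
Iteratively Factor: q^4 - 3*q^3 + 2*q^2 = (q)*(q^3 - 3*q^2 + 2*q) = q^2*(q^2 - 3*q + 2) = q^2*(q - 1)*(q - 2)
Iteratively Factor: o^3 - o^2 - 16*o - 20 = (o + 2)*(o^2 - 3*o - 10) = (o + 2)^2*(o - 5)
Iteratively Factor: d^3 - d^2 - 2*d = (d - 2)*(d^2 + d) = d*(d - 2)*(d + 1)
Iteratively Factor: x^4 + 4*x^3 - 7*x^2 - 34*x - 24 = (x + 4)*(x^3 - 7*x - 6) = (x + 2)*(x + 4)*(x^2 - 2*x - 3) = (x + 1)*(x + 2)*(x + 4)*(x - 3)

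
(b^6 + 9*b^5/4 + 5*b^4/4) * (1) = b^6 + 9*b^5/4 + 5*b^4/4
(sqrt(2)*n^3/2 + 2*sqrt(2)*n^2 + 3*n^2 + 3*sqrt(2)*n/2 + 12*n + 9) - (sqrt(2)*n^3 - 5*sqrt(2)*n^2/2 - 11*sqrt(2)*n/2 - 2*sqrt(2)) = -sqrt(2)*n^3/2 + 3*n^2 + 9*sqrt(2)*n^2/2 + 7*sqrt(2)*n + 12*n + 2*sqrt(2) + 9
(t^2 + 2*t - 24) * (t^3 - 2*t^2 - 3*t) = t^5 - 31*t^3 + 42*t^2 + 72*t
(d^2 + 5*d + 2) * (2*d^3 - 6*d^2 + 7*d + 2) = 2*d^5 + 4*d^4 - 19*d^3 + 25*d^2 + 24*d + 4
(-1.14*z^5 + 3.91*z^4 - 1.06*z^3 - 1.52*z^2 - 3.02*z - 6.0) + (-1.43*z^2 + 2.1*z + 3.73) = -1.14*z^5 + 3.91*z^4 - 1.06*z^3 - 2.95*z^2 - 0.92*z - 2.27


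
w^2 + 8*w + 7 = (w + 1)*(w + 7)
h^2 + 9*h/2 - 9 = (h - 3/2)*(h + 6)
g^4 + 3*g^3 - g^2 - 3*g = g*(g - 1)*(g + 1)*(g + 3)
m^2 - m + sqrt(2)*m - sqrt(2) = (m - 1)*(m + sqrt(2))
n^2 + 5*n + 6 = (n + 2)*(n + 3)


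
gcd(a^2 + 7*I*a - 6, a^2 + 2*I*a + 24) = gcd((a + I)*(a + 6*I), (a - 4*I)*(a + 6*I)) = a + 6*I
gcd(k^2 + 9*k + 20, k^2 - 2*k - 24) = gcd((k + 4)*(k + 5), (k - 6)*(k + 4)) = k + 4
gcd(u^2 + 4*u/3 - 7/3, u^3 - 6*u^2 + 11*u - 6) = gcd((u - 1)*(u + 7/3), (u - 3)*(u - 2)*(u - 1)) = u - 1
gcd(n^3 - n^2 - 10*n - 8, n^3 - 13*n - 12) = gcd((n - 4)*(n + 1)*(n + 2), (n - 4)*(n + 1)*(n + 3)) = n^2 - 3*n - 4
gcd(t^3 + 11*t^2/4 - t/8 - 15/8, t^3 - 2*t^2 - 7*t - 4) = t + 1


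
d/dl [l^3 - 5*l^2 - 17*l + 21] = 3*l^2 - 10*l - 17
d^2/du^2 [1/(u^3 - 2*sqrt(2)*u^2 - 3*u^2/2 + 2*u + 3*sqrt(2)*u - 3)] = 4*((-6*u + 3 + 4*sqrt(2))*(2*u^3 - 4*sqrt(2)*u^2 - 3*u^2 + 4*u + 6*sqrt(2)*u - 6) + 4*(3*u^2 - 4*sqrt(2)*u - 3*u + 2 + 3*sqrt(2))^2)/(2*u^3 - 4*sqrt(2)*u^2 - 3*u^2 + 4*u + 6*sqrt(2)*u - 6)^3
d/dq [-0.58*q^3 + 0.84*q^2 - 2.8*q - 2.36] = -1.74*q^2 + 1.68*q - 2.8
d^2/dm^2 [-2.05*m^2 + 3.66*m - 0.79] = -4.10000000000000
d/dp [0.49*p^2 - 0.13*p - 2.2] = 0.98*p - 0.13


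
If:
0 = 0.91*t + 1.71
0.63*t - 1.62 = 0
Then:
No Solution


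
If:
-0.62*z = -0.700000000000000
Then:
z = 1.13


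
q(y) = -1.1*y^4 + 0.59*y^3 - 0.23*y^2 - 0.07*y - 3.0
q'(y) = -4.4*y^3 + 1.77*y^2 - 0.46*y - 0.07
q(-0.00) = -3.00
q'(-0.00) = -0.07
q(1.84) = -12.84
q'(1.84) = -22.33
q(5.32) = -802.17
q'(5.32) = -614.92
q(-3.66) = -232.14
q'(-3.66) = 241.05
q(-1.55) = -11.99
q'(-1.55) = 21.28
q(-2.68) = -72.57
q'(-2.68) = 98.57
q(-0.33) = -3.04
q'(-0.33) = 0.43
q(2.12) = -20.78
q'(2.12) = -35.01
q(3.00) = -78.45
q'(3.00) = -104.32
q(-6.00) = -1563.90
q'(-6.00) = 1016.81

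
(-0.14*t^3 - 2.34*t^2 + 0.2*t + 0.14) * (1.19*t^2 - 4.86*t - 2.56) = -0.1666*t^5 - 2.1042*t^4 + 11.9688*t^3 + 5.185*t^2 - 1.1924*t - 0.3584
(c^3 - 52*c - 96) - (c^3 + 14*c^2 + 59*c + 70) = -14*c^2 - 111*c - 166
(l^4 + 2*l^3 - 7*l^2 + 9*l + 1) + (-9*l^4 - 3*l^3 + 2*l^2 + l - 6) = -8*l^4 - l^3 - 5*l^2 + 10*l - 5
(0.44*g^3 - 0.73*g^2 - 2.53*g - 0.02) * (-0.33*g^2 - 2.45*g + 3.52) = -0.1452*g^5 - 0.8371*g^4 + 4.1722*g^3 + 3.6355*g^2 - 8.8566*g - 0.0704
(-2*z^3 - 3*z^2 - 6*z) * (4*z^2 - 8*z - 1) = -8*z^5 + 4*z^4 + 2*z^3 + 51*z^2 + 6*z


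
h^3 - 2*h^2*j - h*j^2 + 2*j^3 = (h - 2*j)*(h - j)*(h + j)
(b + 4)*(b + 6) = b^2 + 10*b + 24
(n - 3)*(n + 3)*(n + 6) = n^3 + 6*n^2 - 9*n - 54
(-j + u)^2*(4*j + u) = 4*j^3 - 7*j^2*u + 2*j*u^2 + u^3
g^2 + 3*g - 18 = (g - 3)*(g + 6)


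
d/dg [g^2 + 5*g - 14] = 2*g + 5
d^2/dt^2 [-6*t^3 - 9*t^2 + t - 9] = -36*t - 18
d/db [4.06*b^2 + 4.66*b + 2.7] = 8.12*b + 4.66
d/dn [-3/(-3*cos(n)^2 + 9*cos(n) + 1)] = 9*(2*cos(n) - 3)*sin(n)/(-3*cos(n)^2 + 9*cos(n) + 1)^2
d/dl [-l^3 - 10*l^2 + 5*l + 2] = -3*l^2 - 20*l + 5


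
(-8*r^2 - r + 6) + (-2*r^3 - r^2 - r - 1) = -2*r^3 - 9*r^2 - 2*r + 5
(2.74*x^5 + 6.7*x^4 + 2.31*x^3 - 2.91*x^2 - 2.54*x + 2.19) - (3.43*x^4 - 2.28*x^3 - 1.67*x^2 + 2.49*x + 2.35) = 2.74*x^5 + 3.27*x^4 + 4.59*x^3 - 1.24*x^2 - 5.03*x - 0.16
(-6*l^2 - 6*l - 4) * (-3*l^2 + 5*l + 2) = 18*l^4 - 12*l^3 - 30*l^2 - 32*l - 8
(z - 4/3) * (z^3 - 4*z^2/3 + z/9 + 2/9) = z^4 - 8*z^3/3 + 17*z^2/9 + 2*z/27 - 8/27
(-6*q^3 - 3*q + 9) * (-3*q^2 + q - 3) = 18*q^5 - 6*q^4 + 27*q^3 - 30*q^2 + 18*q - 27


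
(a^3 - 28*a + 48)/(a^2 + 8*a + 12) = (a^2 - 6*a + 8)/(a + 2)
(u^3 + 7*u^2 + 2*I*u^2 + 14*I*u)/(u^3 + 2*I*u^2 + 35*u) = (u^2 + u*(7 + 2*I) + 14*I)/(u^2 + 2*I*u + 35)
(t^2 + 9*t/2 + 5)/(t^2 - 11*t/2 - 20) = (t + 2)/(t - 8)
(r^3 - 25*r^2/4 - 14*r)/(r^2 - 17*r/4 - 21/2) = r*(r - 8)/(r - 6)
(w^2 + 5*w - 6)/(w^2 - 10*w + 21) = (w^2 + 5*w - 6)/(w^2 - 10*w + 21)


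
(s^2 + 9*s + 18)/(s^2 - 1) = (s^2 + 9*s + 18)/(s^2 - 1)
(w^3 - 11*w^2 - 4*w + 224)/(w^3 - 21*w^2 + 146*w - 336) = (w + 4)/(w - 6)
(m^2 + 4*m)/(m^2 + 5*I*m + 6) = m*(m + 4)/(m^2 + 5*I*m + 6)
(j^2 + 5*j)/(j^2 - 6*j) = (j + 5)/(j - 6)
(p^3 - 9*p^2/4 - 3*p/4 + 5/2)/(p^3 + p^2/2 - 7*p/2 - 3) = (4*p - 5)/(2*(2*p + 3))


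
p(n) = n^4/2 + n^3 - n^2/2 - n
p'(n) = 2*n^3 + 3*n^2 - n - 1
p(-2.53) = 3.62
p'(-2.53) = -11.66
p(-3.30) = 21.21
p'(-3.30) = -36.90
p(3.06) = 64.75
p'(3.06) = 81.34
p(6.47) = 1119.61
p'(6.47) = 659.79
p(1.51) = 3.39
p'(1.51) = 11.22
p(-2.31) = 1.55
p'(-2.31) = -7.33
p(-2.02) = 0.06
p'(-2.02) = -3.22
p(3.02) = 61.55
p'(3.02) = 78.43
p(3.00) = 60.00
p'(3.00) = 77.00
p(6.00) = 840.00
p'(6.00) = 533.00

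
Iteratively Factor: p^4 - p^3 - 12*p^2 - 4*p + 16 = (p - 4)*(p^3 + 3*p^2 - 4) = (p - 4)*(p - 1)*(p^2 + 4*p + 4) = (p - 4)*(p - 1)*(p + 2)*(p + 2)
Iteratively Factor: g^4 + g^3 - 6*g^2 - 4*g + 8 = (g - 1)*(g^3 + 2*g^2 - 4*g - 8) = (g - 1)*(g + 2)*(g^2 - 4) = (g - 1)*(g + 2)^2*(g - 2)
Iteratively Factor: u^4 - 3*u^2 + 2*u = (u)*(u^3 - 3*u + 2) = u*(u - 1)*(u^2 + u - 2) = u*(u - 1)*(u + 2)*(u - 1)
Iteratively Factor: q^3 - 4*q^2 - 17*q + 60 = (q - 3)*(q^2 - q - 20) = (q - 3)*(q + 4)*(q - 5)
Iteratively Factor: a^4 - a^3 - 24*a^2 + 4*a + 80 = (a + 4)*(a^3 - 5*a^2 - 4*a + 20) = (a - 5)*(a + 4)*(a^2 - 4) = (a - 5)*(a - 2)*(a + 4)*(a + 2)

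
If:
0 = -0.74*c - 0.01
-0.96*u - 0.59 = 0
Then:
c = -0.01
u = -0.61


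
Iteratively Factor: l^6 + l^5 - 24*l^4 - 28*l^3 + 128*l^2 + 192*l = (l + 4)*(l^5 - 3*l^4 - 12*l^3 + 20*l^2 + 48*l) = (l + 2)*(l + 4)*(l^4 - 5*l^3 - 2*l^2 + 24*l) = (l + 2)^2*(l + 4)*(l^3 - 7*l^2 + 12*l) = l*(l + 2)^2*(l + 4)*(l^2 - 7*l + 12) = l*(l - 3)*(l + 2)^2*(l + 4)*(l - 4)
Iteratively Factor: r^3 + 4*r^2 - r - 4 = (r + 4)*(r^2 - 1) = (r - 1)*(r + 4)*(r + 1)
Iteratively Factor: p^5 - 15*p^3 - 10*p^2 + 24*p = (p - 1)*(p^4 + p^3 - 14*p^2 - 24*p) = p*(p - 1)*(p^3 + p^2 - 14*p - 24) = p*(p - 1)*(p + 3)*(p^2 - 2*p - 8) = p*(p - 1)*(p + 2)*(p + 3)*(p - 4)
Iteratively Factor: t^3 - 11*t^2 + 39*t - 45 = (t - 5)*(t^2 - 6*t + 9) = (t - 5)*(t - 3)*(t - 3)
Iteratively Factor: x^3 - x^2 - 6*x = (x - 3)*(x^2 + 2*x) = (x - 3)*(x + 2)*(x)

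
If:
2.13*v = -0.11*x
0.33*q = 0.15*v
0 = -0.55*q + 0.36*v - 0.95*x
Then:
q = 0.00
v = 0.00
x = 0.00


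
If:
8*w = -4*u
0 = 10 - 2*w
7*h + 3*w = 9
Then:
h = -6/7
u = -10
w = 5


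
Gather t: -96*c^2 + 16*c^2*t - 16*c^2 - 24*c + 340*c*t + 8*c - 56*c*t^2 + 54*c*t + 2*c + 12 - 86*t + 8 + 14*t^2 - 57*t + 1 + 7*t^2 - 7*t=-112*c^2 - 14*c + t^2*(21 - 56*c) + t*(16*c^2 + 394*c - 150) + 21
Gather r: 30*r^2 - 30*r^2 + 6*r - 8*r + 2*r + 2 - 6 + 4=0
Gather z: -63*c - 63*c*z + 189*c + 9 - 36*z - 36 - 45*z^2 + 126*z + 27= 126*c - 45*z^2 + z*(90 - 63*c)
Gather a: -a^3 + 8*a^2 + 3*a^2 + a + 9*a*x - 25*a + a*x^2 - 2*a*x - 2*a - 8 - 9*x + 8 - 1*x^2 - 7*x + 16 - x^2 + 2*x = -a^3 + 11*a^2 + a*(x^2 + 7*x - 26) - 2*x^2 - 14*x + 16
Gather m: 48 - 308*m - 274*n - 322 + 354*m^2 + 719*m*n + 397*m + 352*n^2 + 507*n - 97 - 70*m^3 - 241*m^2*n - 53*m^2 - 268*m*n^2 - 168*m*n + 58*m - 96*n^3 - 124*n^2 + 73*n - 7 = -70*m^3 + m^2*(301 - 241*n) + m*(-268*n^2 + 551*n + 147) - 96*n^3 + 228*n^2 + 306*n - 378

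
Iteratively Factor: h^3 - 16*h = (h - 4)*(h^2 + 4*h) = (h - 4)*(h + 4)*(h)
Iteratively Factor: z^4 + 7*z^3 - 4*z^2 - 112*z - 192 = (z + 4)*(z^3 + 3*z^2 - 16*z - 48) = (z + 4)^2*(z^2 - z - 12) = (z - 4)*(z + 4)^2*(z + 3)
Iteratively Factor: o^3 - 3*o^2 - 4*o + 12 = (o + 2)*(o^2 - 5*o + 6) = (o - 3)*(o + 2)*(o - 2)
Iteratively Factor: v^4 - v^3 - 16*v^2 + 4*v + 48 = (v + 3)*(v^3 - 4*v^2 - 4*v + 16) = (v - 2)*(v + 3)*(v^2 - 2*v - 8) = (v - 4)*(v - 2)*(v + 3)*(v + 2)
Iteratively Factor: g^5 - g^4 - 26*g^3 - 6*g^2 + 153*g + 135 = (g - 5)*(g^4 + 4*g^3 - 6*g^2 - 36*g - 27) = (g - 5)*(g - 3)*(g^3 + 7*g^2 + 15*g + 9) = (g - 5)*(g - 3)*(g + 1)*(g^2 + 6*g + 9) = (g - 5)*(g - 3)*(g + 1)*(g + 3)*(g + 3)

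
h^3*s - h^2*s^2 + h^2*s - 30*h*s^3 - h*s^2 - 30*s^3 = (h - 6*s)*(h + 5*s)*(h*s + s)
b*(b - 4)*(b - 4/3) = b^3 - 16*b^2/3 + 16*b/3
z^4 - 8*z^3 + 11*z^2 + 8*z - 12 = (z - 6)*(z - 2)*(z - 1)*(z + 1)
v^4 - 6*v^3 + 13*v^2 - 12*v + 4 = (v - 2)^2*(v - 1)^2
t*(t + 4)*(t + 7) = t^3 + 11*t^2 + 28*t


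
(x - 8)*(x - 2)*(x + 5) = x^3 - 5*x^2 - 34*x + 80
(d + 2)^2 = d^2 + 4*d + 4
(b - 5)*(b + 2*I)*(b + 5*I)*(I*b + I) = I*b^4 - 7*b^3 - 4*I*b^3 + 28*b^2 - 15*I*b^2 + 35*b + 40*I*b + 50*I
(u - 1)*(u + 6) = u^2 + 5*u - 6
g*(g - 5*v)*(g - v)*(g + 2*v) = g^4 - 4*g^3*v - 7*g^2*v^2 + 10*g*v^3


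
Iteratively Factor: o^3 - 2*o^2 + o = (o - 1)*(o^2 - o) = (o - 1)^2*(o)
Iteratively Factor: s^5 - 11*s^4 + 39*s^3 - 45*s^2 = (s)*(s^4 - 11*s^3 + 39*s^2 - 45*s) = s*(s - 3)*(s^3 - 8*s^2 + 15*s) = s*(s - 3)^2*(s^2 - 5*s) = s^2*(s - 3)^2*(s - 5)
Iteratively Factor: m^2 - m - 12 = (m + 3)*(m - 4)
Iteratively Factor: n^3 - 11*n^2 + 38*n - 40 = (n - 2)*(n^2 - 9*n + 20) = (n - 4)*(n - 2)*(n - 5)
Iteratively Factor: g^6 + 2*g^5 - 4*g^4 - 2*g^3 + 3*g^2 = (g + 1)*(g^5 + g^4 - 5*g^3 + 3*g^2) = g*(g + 1)*(g^4 + g^3 - 5*g^2 + 3*g) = g^2*(g + 1)*(g^3 + g^2 - 5*g + 3) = g^2*(g + 1)*(g + 3)*(g^2 - 2*g + 1) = g^2*(g - 1)*(g + 1)*(g + 3)*(g - 1)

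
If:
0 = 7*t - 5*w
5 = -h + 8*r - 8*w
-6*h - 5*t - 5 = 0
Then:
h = -25*w/42 - 5/6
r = 311*w/336 + 25/48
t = 5*w/7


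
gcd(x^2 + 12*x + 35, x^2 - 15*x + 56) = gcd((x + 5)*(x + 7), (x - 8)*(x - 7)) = 1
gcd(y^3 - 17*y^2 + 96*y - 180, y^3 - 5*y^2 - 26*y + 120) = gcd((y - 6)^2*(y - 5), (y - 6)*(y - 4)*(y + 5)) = y - 6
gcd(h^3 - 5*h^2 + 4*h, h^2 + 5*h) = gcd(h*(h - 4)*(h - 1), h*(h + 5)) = h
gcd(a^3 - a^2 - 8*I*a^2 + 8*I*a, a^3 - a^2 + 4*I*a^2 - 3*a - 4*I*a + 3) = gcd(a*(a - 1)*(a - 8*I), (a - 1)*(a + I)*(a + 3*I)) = a - 1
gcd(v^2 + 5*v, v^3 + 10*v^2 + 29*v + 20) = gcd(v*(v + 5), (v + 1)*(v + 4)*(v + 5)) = v + 5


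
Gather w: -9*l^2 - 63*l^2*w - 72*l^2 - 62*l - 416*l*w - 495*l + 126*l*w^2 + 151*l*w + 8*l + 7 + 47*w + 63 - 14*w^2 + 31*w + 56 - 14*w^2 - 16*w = -81*l^2 - 549*l + w^2*(126*l - 28) + w*(-63*l^2 - 265*l + 62) + 126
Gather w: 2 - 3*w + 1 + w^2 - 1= w^2 - 3*w + 2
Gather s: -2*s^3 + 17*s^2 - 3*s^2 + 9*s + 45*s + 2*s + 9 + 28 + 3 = -2*s^3 + 14*s^2 + 56*s + 40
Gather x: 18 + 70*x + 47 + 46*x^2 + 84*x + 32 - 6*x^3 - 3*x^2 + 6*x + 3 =-6*x^3 + 43*x^2 + 160*x + 100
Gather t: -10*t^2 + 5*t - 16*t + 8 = -10*t^2 - 11*t + 8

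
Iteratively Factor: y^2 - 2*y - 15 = (y + 3)*(y - 5)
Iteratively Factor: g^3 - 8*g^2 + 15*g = (g)*(g^2 - 8*g + 15) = g*(g - 5)*(g - 3)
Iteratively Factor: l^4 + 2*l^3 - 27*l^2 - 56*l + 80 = (l + 4)*(l^3 - 2*l^2 - 19*l + 20) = (l - 5)*(l + 4)*(l^2 + 3*l - 4) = (l - 5)*(l + 4)^2*(l - 1)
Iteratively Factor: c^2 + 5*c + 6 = (c + 2)*(c + 3)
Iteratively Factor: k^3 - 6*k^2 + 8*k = (k - 2)*(k^2 - 4*k) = (k - 4)*(k - 2)*(k)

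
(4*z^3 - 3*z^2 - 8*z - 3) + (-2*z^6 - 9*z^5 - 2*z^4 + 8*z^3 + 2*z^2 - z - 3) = -2*z^6 - 9*z^5 - 2*z^4 + 12*z^3 - z^2 - 9*z - 6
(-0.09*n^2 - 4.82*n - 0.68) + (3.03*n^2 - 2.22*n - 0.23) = 2.94*n^2 - 7.04*n - 0.91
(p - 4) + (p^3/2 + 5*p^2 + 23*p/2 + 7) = p^3/2 + 5*p^2 + 25*p/2 + 3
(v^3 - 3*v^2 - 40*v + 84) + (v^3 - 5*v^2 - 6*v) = 2*v^3 - 8*v^2 - 46*v + 84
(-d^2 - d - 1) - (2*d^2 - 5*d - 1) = -3*d^2 + 4*d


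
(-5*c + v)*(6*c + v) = -30*c^2 + c*v + v^2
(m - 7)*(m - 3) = m^2 - 10*m + 21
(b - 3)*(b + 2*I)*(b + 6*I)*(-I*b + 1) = -I*b^4 + 9*b^3 + 3*I*b^3 - 27*b^2 + 20*I*b^2 - 12*b - 60*I*b + 36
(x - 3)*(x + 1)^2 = x^3 - x^2 - 5*x - 3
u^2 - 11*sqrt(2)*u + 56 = (u - 7*sqrt(2))*(u - 4*sqrt(2))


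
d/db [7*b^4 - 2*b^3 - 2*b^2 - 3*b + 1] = 28*b^3 - 6*b^2 - 4*b - 3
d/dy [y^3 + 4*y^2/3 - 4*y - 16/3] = 3*y^2 + 8*y/3 - 4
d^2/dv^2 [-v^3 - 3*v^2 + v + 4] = -6*v - 6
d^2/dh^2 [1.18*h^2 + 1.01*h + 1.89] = 2.36000000000000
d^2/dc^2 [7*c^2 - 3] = 14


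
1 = 1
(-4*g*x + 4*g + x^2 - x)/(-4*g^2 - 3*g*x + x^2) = (x - 1)/(g + x)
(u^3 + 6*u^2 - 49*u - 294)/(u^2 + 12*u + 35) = (u^2 - u - 42)/(u + 5)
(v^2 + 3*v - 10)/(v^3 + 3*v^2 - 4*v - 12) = (v + 5)/(v^2 + 5*v + 6)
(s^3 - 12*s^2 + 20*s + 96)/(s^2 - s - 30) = (s^2 - 6*s - 16)/(s + 5)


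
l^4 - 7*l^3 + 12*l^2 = l^2*(l - 4)*(l - 3)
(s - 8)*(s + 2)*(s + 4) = s^3 - 2*s^2 - 40*s - 64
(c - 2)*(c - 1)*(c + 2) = c^3 - c^2 - 4*c + 4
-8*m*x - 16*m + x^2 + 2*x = (-8*m + x)*(x + 2)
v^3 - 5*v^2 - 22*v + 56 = (v - 7)*(v - 2)*(v + 4)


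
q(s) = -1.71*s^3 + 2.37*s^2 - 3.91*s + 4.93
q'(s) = -5.13*s^2 + 4.74*s - 3.91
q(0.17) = 4.33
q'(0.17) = -3.25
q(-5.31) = 348.54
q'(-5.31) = -173.73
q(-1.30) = 17.78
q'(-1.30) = -18.74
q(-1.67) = 26.03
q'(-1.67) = -26.13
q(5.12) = -182.47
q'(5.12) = -114.12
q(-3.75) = 143.10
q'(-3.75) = -93.83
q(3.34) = -45.40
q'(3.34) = -45.31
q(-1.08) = 14.07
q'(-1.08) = -15.01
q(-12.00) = 3348.01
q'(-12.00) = -799.51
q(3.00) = -31.64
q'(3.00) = -35.86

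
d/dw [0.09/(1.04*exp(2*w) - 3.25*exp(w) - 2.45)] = (0.2925 - 0.1872*exp(w))*exp(w)/(-1.04*exp(2*w) + 3.25*exp(w) + 2.45)^2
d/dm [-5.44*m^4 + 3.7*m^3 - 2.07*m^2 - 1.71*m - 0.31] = -21.76*m^3 + 11.1*m^2 - 4.14*m - 1.71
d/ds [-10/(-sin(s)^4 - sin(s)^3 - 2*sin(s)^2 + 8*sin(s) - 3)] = 10*(-4*sin(s)^3 - 3*sin(s)^2 - 4*sin(s) + 8)*cos(s)/(sin(s)^4 + sin(s)^3 + 2*sin(s)^2 - 8*sin(s) + 3)^2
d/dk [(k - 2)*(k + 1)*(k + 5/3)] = 3*k^2 + 4*k/3 - 11/3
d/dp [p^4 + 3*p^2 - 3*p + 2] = 4*p^3 + 6*p - 3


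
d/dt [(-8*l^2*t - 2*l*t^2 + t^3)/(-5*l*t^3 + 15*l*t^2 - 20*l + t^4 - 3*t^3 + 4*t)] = (t*(8*l^2 + 2*l*t - t^2)*(-15*l*t^2 + 30*l*t + 4*t^3 - 9*t^2 + 4) + (8*l^2 + 4*l*t - 3*t^2)*(5*l*t^3 - 15*l*t^2 + 20*l - t^4 + 3*t^3 - 4*t))/(5*l*t^3 - 15*l*t^2 + 20*l - t^4 + 3*t^3 - 4*t)^2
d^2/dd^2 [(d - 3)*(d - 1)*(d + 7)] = 6*d + 6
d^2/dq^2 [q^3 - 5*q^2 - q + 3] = 6*q - 10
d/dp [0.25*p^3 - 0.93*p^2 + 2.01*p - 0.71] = 0.75*p^2 - 1.86*p + 2.01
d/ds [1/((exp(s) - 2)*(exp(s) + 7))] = (-2*exp(s) - 5)*exp(s)/(exp(4*s) + 10*exp(3*s) - 3*exp(2*s) - 140*exp(s) + 196)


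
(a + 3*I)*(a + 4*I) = a^2 + 7*I*a - 12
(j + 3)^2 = j^2 + 6*j + 9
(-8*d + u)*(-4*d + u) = 32*d^2 - 12*d*u + u^2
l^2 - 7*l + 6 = (l - 6)*(l - 1)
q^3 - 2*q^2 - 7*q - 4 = (q - 4)*(q + 1)^2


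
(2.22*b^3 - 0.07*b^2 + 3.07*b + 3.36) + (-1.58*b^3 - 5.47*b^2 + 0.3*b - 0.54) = 0.64*b^3 - 5.54*b^2 + 3.37*b + 2.82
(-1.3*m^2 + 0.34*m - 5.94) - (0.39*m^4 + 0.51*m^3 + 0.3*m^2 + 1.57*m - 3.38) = -0.39*m^4 - 0.51*m^3 - 1.6*m^2 - 1.23*m - 2.56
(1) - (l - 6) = 7 - l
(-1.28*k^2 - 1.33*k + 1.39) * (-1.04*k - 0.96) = 1.3312*k^3 + 2.612*k^2 - 0.1688*k - 1.3344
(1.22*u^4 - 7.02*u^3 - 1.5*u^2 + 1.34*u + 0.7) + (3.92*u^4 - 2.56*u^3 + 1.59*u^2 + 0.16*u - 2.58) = 5.14*u^4 - 9.58*u^3 + 0.0900000000000001*u^2 + 1.5*u - 1.88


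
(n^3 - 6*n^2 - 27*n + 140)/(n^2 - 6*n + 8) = (n^2 - 2*n - 35)/(n - 2)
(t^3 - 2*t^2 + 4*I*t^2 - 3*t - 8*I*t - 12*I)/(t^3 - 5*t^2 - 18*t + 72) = (t^2 + t*(1 + 4*I) + 4*I)/(t^2 - 2*t - 24)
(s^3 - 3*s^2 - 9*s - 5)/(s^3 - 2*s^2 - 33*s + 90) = (s^2 + 2*s + 1)/(s^2 + 3*s - 18)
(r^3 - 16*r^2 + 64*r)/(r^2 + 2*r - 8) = r*(r^2 - 16*r + 64)/(r^2 + 2*r - 8)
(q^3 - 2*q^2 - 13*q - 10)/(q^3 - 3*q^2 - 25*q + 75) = (q^2 + 3*q + 2)/(q^2 + 2*q - 15)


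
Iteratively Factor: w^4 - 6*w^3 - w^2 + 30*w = (w)*(w^3 - 6*w^2 - w + 30) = w*(w - 5)*(w^2 - w - 6) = w*(w - 5)*(w - 3)*(w + 2)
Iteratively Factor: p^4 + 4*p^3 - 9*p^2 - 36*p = (p + 4)*(p^3 - 9*p) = p*(p + 4)*(p^2 - 9) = p*(p - 3)*(p + 4)*(p + 3)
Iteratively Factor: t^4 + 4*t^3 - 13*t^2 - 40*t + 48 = (t + 4)*(t^3 - 13*t + 12) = (t + 4)^2*(t^2 - 4*t + 3) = (t - 3)*(t + 4)^2*(t - 1)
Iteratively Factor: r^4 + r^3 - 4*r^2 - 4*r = (r + 2)*(r^3 - r^2 - 2*r) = (r - 2)*(r + 2)*(r^2 + r) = (r - 2)*(r + 1)*(r + 2)*(r)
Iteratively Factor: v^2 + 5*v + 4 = (v + 1)*(v + 4)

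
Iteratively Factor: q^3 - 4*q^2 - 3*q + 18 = (q - 3)*(q^2 - q - 6) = (q - 3)*(q + 2)*(q - 3)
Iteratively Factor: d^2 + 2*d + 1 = (d + 1)*(d + 1)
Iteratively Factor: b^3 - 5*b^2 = (b)*(b^2 - 5*b) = b*(b - 5)*(b)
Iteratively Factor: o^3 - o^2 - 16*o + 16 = (o + 4)*(o^2 - 5*o + 4) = (o - 1)*(o + 4)*(o - 4)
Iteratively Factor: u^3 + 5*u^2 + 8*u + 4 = (u + 2)*(u^2 + 3*u + 2) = (u + 1)*(u + 2)*(u + 2)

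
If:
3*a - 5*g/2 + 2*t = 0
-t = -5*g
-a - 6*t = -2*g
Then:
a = 0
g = 0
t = 0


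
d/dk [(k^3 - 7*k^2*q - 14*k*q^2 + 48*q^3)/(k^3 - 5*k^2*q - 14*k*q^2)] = 2*q*(k^4 - 58*k^2*q^2 + 240*k*q^3 + 336*q^4)/(k^2*(k^4 - 10*k^3*q - 3*k^2*q^2 + 140*k*q^3 + 196*q^4))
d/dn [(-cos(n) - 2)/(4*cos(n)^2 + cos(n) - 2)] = 4*(sin(n)^2 - 4*cos(n) - 2)*sin(n)/(cos(n) + 2*cos(2*n))^2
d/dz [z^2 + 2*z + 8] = 2*z + 2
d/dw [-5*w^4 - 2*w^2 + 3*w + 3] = -20*w^3 - 4*w + 3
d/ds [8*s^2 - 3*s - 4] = 16*s - 3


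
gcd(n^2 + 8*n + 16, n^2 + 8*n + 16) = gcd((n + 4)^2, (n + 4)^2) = n^2 + 8*n + 16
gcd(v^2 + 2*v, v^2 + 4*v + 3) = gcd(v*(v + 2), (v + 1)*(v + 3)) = 1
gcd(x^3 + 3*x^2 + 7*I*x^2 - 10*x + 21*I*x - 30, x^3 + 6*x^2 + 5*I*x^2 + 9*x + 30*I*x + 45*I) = x^2 + x*(3 + 5*I) + 15*I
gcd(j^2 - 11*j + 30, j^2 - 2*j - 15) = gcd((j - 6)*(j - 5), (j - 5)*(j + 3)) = j - 5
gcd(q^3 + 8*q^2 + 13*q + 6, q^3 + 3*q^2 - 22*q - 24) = q^2 + 7*q + 6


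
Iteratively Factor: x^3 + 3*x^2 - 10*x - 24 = (x - 3)*(x^2 + 6*x + 8) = (x - 3)*(x + 2)*(x + 4)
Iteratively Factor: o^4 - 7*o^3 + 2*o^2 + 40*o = (o - 5)*(o^3 - 2*o^2 - 8*o) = (o - 5)*(o - 4)*(o^2 + 2*o) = o*(o - 5)*(o - 4)*(o + 2)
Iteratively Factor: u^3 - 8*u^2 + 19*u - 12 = (u - 4)*(u^2 - 4*u + 3) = (u - 4)*(u - 3)*(u - 1)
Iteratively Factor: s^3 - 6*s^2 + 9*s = (s - 3)*(s^2 - 3*s) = s*(s - 3)*(s - 3)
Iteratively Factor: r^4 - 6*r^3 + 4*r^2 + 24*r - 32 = (r - 4)*(r^3 - 2*r^2 - 4*r + 8) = (r - 4)*(r - 2)*(r^2 - 4) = (r - 4)*(r - 2)^2*(r + 2)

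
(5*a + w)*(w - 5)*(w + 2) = 5*a*w^2 - 15*a*w - 50*a + w^3 - 3*w^2 - 10*w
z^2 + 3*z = z*(z + 3)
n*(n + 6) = n^2 + 6*n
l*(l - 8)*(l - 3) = l^3 - 11*l^2 + 24*l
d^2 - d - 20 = (d - 5)*(d + 4)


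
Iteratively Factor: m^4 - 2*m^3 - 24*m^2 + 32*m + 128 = (m - 4)*(m^3 + 2*m^2 - 16*m - 32) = (m - 4)^2*(m^2 + 6*m + 8) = (m - 4)^2*(m + 4)*(m + 2)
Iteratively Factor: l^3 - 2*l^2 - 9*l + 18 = (l + 3)*(l^2 - 5*l + 6) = (l - 3)*(l + 3)*(l - 2)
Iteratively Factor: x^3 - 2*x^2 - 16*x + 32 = (x - 2)*(x^2 - 16) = (x - 2)*(x + 4)*(x - 4)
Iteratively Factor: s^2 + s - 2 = (s + 2)*(s - 1)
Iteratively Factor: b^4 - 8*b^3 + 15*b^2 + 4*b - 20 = (b + 1)*(b^3 - 9*b^2 + 24*b - 20) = (b - 2)*(b + 1)*(b^2 - 7*b + 10) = (b - 2)^2*(b + 1)*(b - 5)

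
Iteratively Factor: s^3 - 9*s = (s + 3)*(s^2 - 3*s) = s*(s + 3)*(s - 3)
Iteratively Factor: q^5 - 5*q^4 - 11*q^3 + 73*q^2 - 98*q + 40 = (q - 5)*(q^4 - 11*q^2 + 18*q - 8) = (q - 5)*(q - 2)*(q^3 + 2*q^2 - 7*q + 4) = (q - 5)*(q - 2)*(q - 1)*(q^2 + 3*q - 4) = (q - 5)*(q - 2)*(q - 1)*(q + 4)*(q - 1)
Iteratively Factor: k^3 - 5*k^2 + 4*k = (k)*(k^2 - 5*k + 4) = k*(k - 1)*(k - 4)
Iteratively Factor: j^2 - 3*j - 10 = (j + 2)*(j - 5)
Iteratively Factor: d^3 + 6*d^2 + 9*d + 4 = (d + 4)*(d^2 + 2*d + 1) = (d + 1)*(d + 4)*(d + 1)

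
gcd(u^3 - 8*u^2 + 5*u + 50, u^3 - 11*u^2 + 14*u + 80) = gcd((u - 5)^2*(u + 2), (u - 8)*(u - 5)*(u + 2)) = u^2 - 3*u - 10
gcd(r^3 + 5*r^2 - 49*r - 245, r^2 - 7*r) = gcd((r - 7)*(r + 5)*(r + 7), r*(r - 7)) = r - 7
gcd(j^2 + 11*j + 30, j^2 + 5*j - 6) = j + 6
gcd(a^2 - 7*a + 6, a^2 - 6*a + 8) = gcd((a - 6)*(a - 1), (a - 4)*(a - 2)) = 1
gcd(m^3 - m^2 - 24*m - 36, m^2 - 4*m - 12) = m^2 - 4*m - 12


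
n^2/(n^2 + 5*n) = n/(n + 5)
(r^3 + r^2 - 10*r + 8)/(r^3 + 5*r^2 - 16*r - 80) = (r^2 - 3*r + 2)/(r^2 + r - 20)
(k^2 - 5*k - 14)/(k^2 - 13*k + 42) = (k + 2)/(k - 6)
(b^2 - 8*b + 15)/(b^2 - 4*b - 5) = (b - 3)/(b + 1)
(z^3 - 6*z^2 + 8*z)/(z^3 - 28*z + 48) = z/(z + 6)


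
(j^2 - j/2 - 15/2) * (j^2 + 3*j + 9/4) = j^4 + 5*j^3/2 - 27*j^2/4 - 189*j/8 - 135/8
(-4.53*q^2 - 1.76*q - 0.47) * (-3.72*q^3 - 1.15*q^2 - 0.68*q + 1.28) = 16.8516*q^5 + 11.7567*q^4 + 6.8528*q^3 - 4.0611*q^2 - 1.9332*q - 0.6016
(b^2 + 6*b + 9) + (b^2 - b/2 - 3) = 2*b^2 + 11*b/2 + 6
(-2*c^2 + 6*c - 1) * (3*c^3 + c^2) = -6*c^5 + 16*c^4 + 3*c^3 - c^2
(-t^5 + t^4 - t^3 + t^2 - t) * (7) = -7*t^5 + 7*t^4 - 7*t^3 + 7*t^2 - 7*t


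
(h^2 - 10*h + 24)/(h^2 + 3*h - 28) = (h - 6)/(h + 7)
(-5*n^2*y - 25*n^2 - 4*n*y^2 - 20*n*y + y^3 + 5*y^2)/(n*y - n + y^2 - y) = (-5*n*y - 25*n + y^2 + 5*y)/(y - 1)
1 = 1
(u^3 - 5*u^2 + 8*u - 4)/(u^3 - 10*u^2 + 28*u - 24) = (u - 1)/(u - 6)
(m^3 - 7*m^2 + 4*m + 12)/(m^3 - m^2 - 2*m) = (m - 6)/m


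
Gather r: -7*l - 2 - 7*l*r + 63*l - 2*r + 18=56*l + r*(-7*l - 2) + 16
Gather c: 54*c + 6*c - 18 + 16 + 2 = 60*c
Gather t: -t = -t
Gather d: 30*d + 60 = 30*d + 60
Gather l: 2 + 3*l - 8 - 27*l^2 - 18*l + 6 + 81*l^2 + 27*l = 54*l^2 + 12*l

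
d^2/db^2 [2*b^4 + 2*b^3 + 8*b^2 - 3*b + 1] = 24*b^2 + 12*b + 16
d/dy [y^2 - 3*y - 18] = 2*y - 3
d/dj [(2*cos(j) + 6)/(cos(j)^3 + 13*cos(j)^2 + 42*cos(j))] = 4*(cos(j)^3 + 11*cos(j)^2 + 39*cos(j) + 63)*sin(j)/((cos(j) + 6)^2*(cos(j) + 7)^2*cos(j)^2)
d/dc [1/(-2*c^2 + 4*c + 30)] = (c - 1)/(-c^2 + 2*c + 15)^2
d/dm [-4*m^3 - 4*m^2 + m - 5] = -12*m^2 - 8*m + 1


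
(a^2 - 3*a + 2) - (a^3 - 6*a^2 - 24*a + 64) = -a^3 + 7*a^2 + 21*a - 62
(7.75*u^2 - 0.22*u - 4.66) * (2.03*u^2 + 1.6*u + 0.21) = 15.7325*u^4 + 11.9534*u^3 - 8.1843*u^2 - 7.5022*u - 0.9786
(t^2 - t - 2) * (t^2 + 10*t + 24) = t^4 + 9*t^3 + 12*t^2 - 44*t - 48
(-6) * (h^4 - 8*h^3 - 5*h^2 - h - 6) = -6*h^4 + 48*h^3 + 30*h^2 + 6*h + 36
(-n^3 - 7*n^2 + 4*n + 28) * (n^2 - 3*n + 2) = -n^5 - 4*n^4 + 23*n^3 + 2*n^2 - 76*n + 56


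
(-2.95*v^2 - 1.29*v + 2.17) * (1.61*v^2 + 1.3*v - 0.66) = -4.7495*v^4 - 5.9119*v^3 + 3.7637*v^2 + 3.6724*v - 1.4322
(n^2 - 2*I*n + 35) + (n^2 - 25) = 2*n^2 - 2*I*n + 10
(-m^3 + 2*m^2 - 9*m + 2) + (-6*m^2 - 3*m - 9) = -m^3 - 4*m^2 - 12*m - 7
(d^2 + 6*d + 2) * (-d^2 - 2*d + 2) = -d^4 - 8*d^3 - 12*d^2 + 8*d + 4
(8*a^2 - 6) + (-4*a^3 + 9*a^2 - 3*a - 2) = -4*a^3 + 17*a^2 - 3*a - 8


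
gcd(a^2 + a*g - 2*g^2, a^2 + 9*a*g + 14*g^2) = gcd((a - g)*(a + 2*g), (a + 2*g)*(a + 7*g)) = a + 2*g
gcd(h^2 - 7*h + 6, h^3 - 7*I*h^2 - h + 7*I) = h - 1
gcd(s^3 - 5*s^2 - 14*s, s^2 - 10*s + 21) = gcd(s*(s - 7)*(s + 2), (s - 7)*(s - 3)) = s - 7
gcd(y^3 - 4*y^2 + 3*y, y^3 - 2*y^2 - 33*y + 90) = y - 3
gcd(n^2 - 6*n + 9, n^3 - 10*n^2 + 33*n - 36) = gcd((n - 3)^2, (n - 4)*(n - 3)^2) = n^2 - 6*n + 9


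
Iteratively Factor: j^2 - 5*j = (j - 5)*(j)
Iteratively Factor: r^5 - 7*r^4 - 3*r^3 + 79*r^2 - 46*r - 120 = (r + 1)*(r^4 - 8*r^3 + 5*r^2 + 74*r - 120) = (r - 5)*(r + 1)*(r^3 - 3*r^2 - 10*r + 24) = (r - 5)*(r + 1)*(r + 3)*(r^2 - 6*r + 8) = (r - 5)*(r - 4)*(r + 1)*(r + 3)*(r - 2)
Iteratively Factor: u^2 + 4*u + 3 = (u + 1)*(u + 3)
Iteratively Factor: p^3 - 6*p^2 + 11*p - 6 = (p - 2)*(p^2 - 4*p + 3) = (p - 3)*(p - 2)*(p - 1)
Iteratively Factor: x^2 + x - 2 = (x - 1)*(x + 2)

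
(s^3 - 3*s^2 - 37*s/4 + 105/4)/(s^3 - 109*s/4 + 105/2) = (s + 3)/(s + 6)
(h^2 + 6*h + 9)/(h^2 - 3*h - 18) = (h + 3)/(h - 6)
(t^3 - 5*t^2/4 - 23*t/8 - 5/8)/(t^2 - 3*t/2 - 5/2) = t + 1/4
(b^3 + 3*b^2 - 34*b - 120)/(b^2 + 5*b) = b - 2 - 24/b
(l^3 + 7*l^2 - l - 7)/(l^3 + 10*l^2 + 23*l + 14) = (l - 1)/(l + 2)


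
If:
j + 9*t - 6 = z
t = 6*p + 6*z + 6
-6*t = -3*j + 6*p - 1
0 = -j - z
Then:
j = 21/13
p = 2/3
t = 4/13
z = -21/13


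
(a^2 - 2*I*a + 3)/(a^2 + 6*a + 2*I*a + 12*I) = (a^2 - 2*I*a + 3)/(a^2 + 2*a*(3 + I) + 12*I)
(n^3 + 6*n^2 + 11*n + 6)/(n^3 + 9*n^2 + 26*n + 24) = (n + 1)/(n + 4)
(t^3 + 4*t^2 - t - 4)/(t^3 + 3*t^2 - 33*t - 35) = (t^2 + 3*t - 4)/(t^2 + 2*t - 35)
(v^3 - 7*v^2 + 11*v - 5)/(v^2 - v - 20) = (v^2 - 2*v + 1)/(v + 4)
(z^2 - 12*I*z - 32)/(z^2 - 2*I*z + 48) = (z - 4*I)/(z + 6*I)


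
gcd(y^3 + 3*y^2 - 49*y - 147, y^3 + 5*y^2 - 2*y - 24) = y + 3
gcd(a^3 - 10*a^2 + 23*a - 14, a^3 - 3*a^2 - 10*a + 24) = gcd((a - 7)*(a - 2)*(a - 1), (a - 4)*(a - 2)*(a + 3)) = a - 2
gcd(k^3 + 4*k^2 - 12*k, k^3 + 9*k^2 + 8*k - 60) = k^2 + 4*k - 12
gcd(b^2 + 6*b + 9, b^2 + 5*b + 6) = b + 3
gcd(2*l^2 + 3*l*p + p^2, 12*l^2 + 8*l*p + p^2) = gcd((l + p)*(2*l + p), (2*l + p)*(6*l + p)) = 2*l + p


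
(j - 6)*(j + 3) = j^2 - 3*j - 18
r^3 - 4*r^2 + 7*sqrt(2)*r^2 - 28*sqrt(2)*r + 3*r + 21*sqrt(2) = (r - 3)*(r - 1)*(r + 7*sqrt(2))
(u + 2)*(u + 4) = u^2 + 6*u + 8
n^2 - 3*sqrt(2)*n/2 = n*(n - 3*sqrt(2)/2)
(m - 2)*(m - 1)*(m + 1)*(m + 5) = m^4 + 3*m^3 - 11*m^2 - 3*m + 10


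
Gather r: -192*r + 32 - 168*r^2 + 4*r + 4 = -168*r^2 - 188*r + 36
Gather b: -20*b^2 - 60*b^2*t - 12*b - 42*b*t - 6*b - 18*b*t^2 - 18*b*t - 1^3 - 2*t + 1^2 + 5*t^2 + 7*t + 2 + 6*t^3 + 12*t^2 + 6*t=b^2*(-60*t - 20) + b*(-18*t^2 - 60*t - 18) + 6*t^3 + 17*t^2 + 11*t + 2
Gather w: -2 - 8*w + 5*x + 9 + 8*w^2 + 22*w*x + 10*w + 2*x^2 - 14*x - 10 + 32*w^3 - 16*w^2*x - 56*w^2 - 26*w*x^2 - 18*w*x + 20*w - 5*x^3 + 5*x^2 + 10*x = 32*w^3 + w^2*(-16*x - 48) + w*(-26*x^2 + 4*x + 22) - 5*x^3 + 7*x^2 + x - 3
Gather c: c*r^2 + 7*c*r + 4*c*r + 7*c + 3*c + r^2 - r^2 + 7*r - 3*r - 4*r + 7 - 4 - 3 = c*(r^2 + 11*r + 10)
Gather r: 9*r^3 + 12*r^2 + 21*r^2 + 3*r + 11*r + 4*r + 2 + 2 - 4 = 9*r^3 + 33*r^2 + 18*r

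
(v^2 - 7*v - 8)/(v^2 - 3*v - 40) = (v + 1)/(v + 5)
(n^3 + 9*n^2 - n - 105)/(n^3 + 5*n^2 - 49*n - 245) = (n - 3)/(n - 7)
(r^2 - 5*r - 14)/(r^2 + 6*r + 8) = (r - 7)/(r + 4)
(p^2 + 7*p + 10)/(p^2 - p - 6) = (p + 5)/(p - 3)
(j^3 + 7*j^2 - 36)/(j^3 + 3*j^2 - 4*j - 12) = (j + 6)/(j + 2)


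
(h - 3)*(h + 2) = h^2 - h - 6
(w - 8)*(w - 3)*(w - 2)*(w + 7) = w^4 - 6*w^3 - 45*w^2 + 274*w - 336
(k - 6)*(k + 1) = k^2 - 5*k - 6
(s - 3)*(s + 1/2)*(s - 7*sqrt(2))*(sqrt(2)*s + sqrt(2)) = sqrt(2)*s^4 - 14*s^3 - 3*sqrt(2)*s^3/2 - 4*sqrt(2)*s^2 + 21*s^2 - 3*sqrt(2)*s/2 + 56*s + 21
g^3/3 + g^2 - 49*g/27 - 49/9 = (g/3 + 1)*(g - 7/3)*(g + 7/3)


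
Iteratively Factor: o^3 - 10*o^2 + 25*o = (o - 5)*(o^2 - 5*o) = o*(o - 5)*(o - 5)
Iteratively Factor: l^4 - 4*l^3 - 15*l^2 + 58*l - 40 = (l + 4)*(l^3 - 8*l^2 + 17*l - 10) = (l - 5)*(l + 4)*(l^2 - 3*l + 2) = (l - 5)*(l - 1)*(l + 4)*(l - 2)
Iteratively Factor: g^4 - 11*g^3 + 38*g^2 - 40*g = (g - 2)*(g^3 - 9*g^2 + 20*g) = g*(g - 2)*(g^2 - 9*g + 20) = g*(g - 5)*(g - 2)*(g - 4)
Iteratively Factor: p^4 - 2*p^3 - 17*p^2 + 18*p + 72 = (p - 4)*(p^3 + 2*p^2 - 9*p - 18) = (p - 4)*(p - 3)*(p^2 + 5*p + 6) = (p - 4)*(p - 3)*(p + 2)*(p + 3)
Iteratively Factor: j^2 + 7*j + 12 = (j + 4)*(j + 3)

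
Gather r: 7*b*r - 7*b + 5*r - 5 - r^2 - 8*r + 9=-7*b - r^2 + r*(7*b - 3) + 4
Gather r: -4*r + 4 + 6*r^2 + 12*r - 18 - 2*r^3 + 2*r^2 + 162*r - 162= -2*r^3 + 8*r^2 + 170*r - 176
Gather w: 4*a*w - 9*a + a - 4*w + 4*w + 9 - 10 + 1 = 4*a*w - 8*a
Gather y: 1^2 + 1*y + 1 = y + 2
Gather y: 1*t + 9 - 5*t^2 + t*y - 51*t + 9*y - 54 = -5*t^2 - 50*t + y*(t + 9) - 45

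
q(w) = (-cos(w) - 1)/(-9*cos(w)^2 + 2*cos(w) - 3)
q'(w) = (-18*sin(w)*cos(w) + 2*sin(w))*(-cos(w) - 1)/(-9*cos(w)^2 + 2*cos(w) - 3)^2 + sin(w)/(-9*cos(w)^2 + 2*cos(w) - 3)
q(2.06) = 0.09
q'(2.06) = -0.29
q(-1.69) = 0.26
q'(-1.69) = 0.61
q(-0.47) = 0.23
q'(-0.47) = -0.12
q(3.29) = 0.00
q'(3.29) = 0.01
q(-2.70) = 0.01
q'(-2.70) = 0.04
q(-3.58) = 0.01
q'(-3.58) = -0.04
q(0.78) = 0.28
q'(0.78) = 0.23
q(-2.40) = 0.03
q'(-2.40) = 0.10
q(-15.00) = 0.02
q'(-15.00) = 0.09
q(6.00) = 0.21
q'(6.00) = -0.07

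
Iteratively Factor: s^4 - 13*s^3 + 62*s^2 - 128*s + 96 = (s - 2)*(s^3 - 11*s^2 + 40*s - 48) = (s - 4)*(s - 2)*(s^2 - 7*s + 12) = (s - 4)*(s - 3)*(s - 2)*(s - 4)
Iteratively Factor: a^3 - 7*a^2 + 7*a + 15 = (a + 1)*(a^2 - 8*a + 15) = (a - 3)*(a + 1)*(a - 5)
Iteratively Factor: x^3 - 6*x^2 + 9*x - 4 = (x - 4)*(x^2 - 2*x + 1) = (x - 4)*(x - 1)*(x - 1)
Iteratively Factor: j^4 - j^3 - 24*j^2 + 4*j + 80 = (j - 2)*(j^3 + j^2 - 22*j - 40) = (j - 2)*(j + 4)*(j^2 - 3*j - 10) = (j - 5)*(j - 2)*(j + 4)*(j + 2)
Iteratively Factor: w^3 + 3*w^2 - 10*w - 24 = (w + 2)*(w^2 + w - 12) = (w + 2)*(w + 4)*(w - 3)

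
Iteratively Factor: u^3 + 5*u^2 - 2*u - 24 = (u + 3)*(u^2 + 2*u - 8) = (u - 2)*(u + 3)*(u + 4)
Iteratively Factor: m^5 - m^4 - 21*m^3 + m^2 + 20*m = (m - 1)*(m^4 - 21*m^2 - 20*m) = m*(m - 1)*(m^3 - 21*m - 20) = m*(m - 1)*(m + 1)*(m^2 - m - 20) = m*(m - 5)*(m - 1)*(m + 1)*(m + 4)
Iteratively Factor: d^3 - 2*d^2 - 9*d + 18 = (d - 2)*(d^2 - 9) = (d - 3)*(d - 2)*(d + 3)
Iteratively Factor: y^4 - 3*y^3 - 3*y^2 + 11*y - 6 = (y + 2)*(y^3 - 5*y^2 + 7*y - 3) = (y - 1)*(y + 2)*(y^2 - 4*y + 3) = (y - 1)^2*(y + 2)*(y - 3)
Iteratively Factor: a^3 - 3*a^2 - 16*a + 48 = (a + 4)*(a^2 - 7*a + 12) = (a - 3)*(a + 4)*(a - 4)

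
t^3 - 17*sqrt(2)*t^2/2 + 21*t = t*(t - 7*sqrt(2))*(t - 3*sqrt(2)/2)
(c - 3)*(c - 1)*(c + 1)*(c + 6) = c^4 + 3*c^3 - 19*c^2 - 3*c + 18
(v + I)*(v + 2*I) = v^2 + 3*I*v - 2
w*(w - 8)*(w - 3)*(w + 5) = w^4 - 6*w^3 - 31*w^2 + 120*w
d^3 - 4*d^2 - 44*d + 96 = (d - 8)*(d - 2)*(d + 6)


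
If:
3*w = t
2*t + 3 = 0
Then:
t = -3/2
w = -1/2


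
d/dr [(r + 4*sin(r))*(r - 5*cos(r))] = (r + 4*sin(r))*(5*sin(r) + 1) + (r - 5*cos(r))*(4*cos(r) + 1)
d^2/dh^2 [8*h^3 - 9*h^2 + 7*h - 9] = 48*h - 18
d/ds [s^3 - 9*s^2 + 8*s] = 3*s^2 - 18*s + 8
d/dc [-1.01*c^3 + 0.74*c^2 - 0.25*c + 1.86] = -3.03*c^2 + 1.48*c - 0.25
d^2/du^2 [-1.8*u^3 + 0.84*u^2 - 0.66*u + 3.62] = 1.68 - 10.8*u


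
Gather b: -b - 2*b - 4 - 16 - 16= -3*b - 36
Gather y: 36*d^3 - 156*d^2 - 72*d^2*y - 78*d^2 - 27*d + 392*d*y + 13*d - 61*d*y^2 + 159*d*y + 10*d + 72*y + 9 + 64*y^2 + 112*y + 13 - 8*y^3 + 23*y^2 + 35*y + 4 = 36*d^3 - 234*d^2 - 4*d - 8*y^3 + y^2*(87 - 61*d) + y*(-72*d^2 + 551*d + 219) + 26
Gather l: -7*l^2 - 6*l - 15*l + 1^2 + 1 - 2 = -7*l^2 - 21*l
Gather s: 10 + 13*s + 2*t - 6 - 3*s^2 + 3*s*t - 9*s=-3*s^2 + s*(3*t + 4) + 2*t + 4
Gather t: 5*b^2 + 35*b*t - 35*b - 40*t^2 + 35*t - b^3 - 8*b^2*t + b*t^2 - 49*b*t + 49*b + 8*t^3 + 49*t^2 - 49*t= -b^3 + 5*b^2 + 14*b + 8*t^3 + t^2*(b + 9) + t*(-8*b^2 - 14*b - 14)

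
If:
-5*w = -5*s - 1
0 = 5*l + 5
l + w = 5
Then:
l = -1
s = 29/5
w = 6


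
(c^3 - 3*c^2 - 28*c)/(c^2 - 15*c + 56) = c*(c + 4)/(c - 8)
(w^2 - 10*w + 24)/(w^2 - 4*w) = (w - 6)/w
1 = 1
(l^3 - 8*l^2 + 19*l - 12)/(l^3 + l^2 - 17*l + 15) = (l - 4)/(l + 5)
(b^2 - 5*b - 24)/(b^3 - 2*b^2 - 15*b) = (b - 8)/(b*(b - 5))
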